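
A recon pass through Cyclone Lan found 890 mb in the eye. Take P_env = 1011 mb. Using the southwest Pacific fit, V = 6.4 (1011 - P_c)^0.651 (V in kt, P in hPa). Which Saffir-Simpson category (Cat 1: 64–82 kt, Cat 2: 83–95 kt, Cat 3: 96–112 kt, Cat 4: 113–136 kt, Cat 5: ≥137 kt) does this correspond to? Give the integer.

ΔP = 1011 − 890 = 121 mb.
V ≈ 6.4 × 121^0.651 = 6.4 × 22.69 ≈ 145 kt.
145 kt falls in the Category 5 band.

5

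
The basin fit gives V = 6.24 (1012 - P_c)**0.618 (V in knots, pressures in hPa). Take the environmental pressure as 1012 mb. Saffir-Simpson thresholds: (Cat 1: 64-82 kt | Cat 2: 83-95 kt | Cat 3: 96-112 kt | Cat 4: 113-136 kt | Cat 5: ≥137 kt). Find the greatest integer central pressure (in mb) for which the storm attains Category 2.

946 mb

Category 2 begins at V = 83 kt.
Required ΔP = (83/6.24)^(1/0.618) = 13.301^1.618 ≈ 65.86 mb.
P_c ≤ 1012 − 65.86 = 946.14, so the highest integer P_c is 946 mb.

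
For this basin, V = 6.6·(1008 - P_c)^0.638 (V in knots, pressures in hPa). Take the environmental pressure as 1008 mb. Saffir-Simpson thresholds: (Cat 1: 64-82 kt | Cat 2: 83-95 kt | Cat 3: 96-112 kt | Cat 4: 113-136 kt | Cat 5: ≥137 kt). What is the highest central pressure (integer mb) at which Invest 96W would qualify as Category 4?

922 mb

Category 4 begins at V = 113 kt.
Required ΔP = (113/6.6)^(1/0.638) = 17.121^1.567 ≈ 85.79 mb.
P_c ≤ 1008 − 85.79 = 922.21, so the highest integer P_c is 922 mb.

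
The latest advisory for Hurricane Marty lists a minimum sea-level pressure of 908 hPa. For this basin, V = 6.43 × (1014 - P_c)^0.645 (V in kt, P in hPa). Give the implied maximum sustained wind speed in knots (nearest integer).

130 kt

ΔP = 1014 − 908 = 106 hPa.
106^0.645 ≈ 20.245.
V ≈ 6.43 × 20.245 ≈ 130.2 kt.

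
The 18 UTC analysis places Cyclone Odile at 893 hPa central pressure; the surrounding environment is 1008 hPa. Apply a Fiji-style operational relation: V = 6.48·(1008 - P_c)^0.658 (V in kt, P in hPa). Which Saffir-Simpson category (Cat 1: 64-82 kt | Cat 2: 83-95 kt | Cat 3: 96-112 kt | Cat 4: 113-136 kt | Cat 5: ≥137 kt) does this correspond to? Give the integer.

5

ΔP = 1008 − 893 = 115 hPa.
V ≈ 6.48 × 115^0.658 = 6.48 × 22.70 ≈ 147 kt.
147 kt falls in the Category 5 band.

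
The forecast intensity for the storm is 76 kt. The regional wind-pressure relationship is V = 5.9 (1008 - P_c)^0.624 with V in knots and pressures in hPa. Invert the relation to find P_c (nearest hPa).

948 hPa

ΔP = (V / 5.9)^(1/0.624) = (76/5.9)^1.603.
76/5.9 = 12.881; 12.881^1.603 ≈ 60.09 hPa.
P_c = 1008 − 60.09 = 947.91 ≈ 948 hPa.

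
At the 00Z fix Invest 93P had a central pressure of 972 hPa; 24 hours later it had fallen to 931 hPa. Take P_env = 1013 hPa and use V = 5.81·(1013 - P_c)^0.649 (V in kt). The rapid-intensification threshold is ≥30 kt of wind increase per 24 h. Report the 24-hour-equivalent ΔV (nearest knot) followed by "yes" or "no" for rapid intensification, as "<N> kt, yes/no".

V₁: ΔP = 41, V ≈ 5.81 × 41^0.649 ≈ 64.70 kt.
V₂: ΔP = 82, V ≈ 5.81 × 82^0.649 ≈ 101.45 kt.
ΔV over 24 h = 36.75 kt → 24 h equivalent = 36.75 × 24/24 ≈ 36.75 kt.
37 kt ≥ 30 kt ⇒ rapid intensification.

37 kt, yes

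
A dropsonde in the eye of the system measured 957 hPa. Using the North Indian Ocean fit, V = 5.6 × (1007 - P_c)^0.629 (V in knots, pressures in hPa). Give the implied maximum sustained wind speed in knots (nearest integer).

ΔP = 1007 − 957 = 50 hPa.
50^0.629 ≈ 11.713.
V ≈ 5.6 × 11.713 ≈ 65.6 kt.

66 kt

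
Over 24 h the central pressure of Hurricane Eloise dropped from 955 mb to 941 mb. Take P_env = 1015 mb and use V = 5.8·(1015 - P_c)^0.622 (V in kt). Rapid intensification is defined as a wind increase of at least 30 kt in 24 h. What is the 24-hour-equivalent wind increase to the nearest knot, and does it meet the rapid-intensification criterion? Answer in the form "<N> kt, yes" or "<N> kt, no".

V₁: ΔP = 60, V ≈ 5.8 × 60^0.622 ≈ 74.04 kt.
V₂: ΔP = 74, V ≈ 5.8 × 74^0.622 ≈ 84.35 kt.
ΔV over 24 h = 10.31 kt → 24 h equivalent = 10.31 × 24/24 ≈ 10.31 kt.
10 kt < 30 kt ⇒ not rapid intensification.

10 kt, no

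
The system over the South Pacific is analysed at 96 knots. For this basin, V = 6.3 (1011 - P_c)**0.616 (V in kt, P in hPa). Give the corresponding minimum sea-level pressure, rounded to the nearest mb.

928 mb

ΔP = (V / 6.3)^(1/0.616) = (96/6.3)^1.623.
96/6.3 = 15.238; 15.238^1.623 ≈ 83.24 mb.
P_c = 1011 − 83.24 = 927.76 ≈ 928 mb.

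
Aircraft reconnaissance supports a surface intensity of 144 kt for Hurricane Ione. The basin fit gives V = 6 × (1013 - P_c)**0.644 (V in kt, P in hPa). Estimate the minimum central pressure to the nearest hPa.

874 hPa

ΔP = (V / 6)^(1/0.644) = (144/6)^1.553.
144/6 = 24.000; 24.000^1.553 ≈ 139.05 hPa.
P_c = 1013 − 139.05 = 873.95 ≈ 874 hPa.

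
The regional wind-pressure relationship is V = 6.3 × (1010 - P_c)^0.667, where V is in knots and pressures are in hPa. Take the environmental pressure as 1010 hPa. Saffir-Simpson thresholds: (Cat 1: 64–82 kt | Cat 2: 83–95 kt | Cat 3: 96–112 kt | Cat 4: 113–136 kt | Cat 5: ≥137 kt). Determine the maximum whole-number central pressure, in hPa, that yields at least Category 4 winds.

Category 4 begins at V = 113 kt.
Required ΔP = (113/6.3)^(1/0.667) = 17.937^1.499 ≈ 75.80 hPa.
P_c ≤ 1010 − 75.80 = 934.20, so the highest integer P_c is 934 hPa.

934 hPa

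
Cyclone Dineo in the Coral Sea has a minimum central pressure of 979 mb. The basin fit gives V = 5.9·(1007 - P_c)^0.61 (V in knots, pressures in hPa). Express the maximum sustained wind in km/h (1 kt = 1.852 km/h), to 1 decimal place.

83.4 km/h

ΔP = 1007 − 979 = 28 mb.
V ≈ 5.9 × 28^0.61 = 5.9 × 7.634 ≈ 45.042 kt.
45.042 × 1.852 ≈ 83.42 km/h → 83.4 km/h.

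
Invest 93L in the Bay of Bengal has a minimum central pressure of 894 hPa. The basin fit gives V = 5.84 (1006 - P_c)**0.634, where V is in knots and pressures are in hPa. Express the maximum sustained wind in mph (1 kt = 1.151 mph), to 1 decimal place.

133.9 mph

ΔP = 1006 − 894 = 112 hPa.
V ≈ 5.84 × 112^0.634 = 5.84 × 19.916 ≈ 116.310 kt.
116.310 × 1.151 ≈ 133.87 mph → 133.9 mph.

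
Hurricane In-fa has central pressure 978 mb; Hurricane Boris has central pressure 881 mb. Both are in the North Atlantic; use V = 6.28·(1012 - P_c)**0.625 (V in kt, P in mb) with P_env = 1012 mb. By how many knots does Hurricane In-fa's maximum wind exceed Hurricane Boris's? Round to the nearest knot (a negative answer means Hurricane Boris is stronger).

-75 kt

Hurricane In-fa: ΔP = 34; V ≈ 6.28 × 34^0.625 ≈ 56.90 kt.
Hurricane Boris: ΔP = 131; V ≈ 6.28 × 131^0.625 ≈ 132.21 kt.
Difference ≈ 56.90 − 132.21 = -75.31 → -75 kt.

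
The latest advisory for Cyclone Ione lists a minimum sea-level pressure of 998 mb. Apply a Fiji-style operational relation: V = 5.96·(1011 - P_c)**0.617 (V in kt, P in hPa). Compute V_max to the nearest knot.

ΔP = 1011 − 998 = 13 mb.
13^0.617 ≈ 4.867.
V ≈ 5.96 × 4.867 ≈ 29.0 kt.

29 kt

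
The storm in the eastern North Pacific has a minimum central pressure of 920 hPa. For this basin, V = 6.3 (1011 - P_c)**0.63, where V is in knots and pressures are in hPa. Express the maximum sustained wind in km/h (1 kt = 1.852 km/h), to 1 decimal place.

200.1 km/h

ΔP = 1011 − 920 = 91 hPa.
V ≈ 6.3 × 91^0.63 = 6.3 × 17.147 ≈ 108.028 kt.
108.028 × 1.852 ≈ 200.07 km/h → 200.1 km/h.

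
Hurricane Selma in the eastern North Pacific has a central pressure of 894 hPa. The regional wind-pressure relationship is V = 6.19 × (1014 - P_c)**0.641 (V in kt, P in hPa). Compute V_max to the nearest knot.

ΔP = 1014 − 894 = 120 hPa.
120^0.641 ≈ 21.516.
V ≈ 6.19 × 21.516 ≈ 133.2 kt.

133 kt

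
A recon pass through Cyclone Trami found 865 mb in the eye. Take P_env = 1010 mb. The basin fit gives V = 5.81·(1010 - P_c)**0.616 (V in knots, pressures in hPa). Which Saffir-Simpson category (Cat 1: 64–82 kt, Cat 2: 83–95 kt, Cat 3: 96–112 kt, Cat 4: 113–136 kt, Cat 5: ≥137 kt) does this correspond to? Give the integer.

4

ΔP = 1010 − 865 = 145 mb.
V ≈ 5.81 × 145^0.616 = 5.81 × 21.45 ≈ 125 kt.
125 kt falls in the Category 4 band.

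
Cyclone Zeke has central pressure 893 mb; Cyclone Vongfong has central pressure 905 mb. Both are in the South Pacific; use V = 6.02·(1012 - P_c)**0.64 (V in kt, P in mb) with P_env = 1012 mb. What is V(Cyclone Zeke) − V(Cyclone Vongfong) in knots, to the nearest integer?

8 kt

Cyclone Zeke: ΔP = 119; V ≈ 6.02 × 119^0.64 ≈ 128.22 kt.
Cyclone Vongfong: ΔP = 107; V ≈ 6.02 × 107^0.64 ≈ 119.78 kt.
Difference ≈ 128.22 − 119.78 = 8.44 → 8 kt.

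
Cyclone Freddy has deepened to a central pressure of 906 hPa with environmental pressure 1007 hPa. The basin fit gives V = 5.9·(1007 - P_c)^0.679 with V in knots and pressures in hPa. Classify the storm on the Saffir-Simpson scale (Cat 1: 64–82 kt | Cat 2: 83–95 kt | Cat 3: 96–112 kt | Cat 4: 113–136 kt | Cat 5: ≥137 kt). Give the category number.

ΔP = 1007 − 906 = 101 hPa.
V ≈ 5.9 × 101^0.679 = 5.9 × 22.96 ≈ 135 kt.
135 kt falls in the Category 4 band.

4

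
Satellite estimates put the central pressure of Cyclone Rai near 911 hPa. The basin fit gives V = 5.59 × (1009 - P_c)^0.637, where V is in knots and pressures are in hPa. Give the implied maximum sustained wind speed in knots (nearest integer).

104 kt

ΔP = 1009 − 911 = 98 hPa.
98^0.637 ≈ 18.553.
V ≈ 5.59 × 18.553 ≈ 103.7 kt.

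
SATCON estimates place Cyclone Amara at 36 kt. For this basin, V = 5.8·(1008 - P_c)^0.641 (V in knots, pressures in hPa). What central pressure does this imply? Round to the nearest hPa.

991 hPa

ΔP = (V / 5.8)^(1/0.641) = (36/5.8)^1.560.
36/5.8 = 6.207; 6.207^1.560 ≈ 17.26 hPa.
P_c = 1008 − 17.26 = 990.74 ≈ 991 hPa.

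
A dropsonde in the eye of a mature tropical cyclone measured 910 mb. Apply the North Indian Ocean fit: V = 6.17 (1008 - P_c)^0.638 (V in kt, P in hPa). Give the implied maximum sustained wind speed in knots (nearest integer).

115 kt

ΔP = 1008 − 910 = 98 mb.
98^0.638 ≈ 18.638.
V ≈ 6.17 × 18.638 ≈ 115.0 kt.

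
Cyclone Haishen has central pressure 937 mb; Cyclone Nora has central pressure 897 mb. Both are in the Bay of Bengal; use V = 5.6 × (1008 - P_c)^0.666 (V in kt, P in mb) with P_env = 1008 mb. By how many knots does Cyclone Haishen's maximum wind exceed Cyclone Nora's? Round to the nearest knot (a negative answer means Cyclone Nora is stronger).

-33 kt

Cyclone Haishen: ΔP = 71; V ≈ 5.6 × 71^0.666 ≈ 95.75 kt.
Cyclone Nora: ΔP = 111; V ≈ 5.6 × 111^0.666 ≈ 128.94 kt.
Difference ≈ 95.75 − 128.94 = -33.19 → -33 kt.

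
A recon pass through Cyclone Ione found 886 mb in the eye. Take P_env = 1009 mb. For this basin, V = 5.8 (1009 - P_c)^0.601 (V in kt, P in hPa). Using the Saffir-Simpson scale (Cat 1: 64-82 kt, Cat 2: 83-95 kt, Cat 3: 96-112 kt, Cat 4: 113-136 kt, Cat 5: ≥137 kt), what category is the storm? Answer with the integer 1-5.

ΔP = 1009 − 886 = 123 mb.
V ≈ 5.8 × 123^0.601 = 5.8 × 18.03 ≈ 105 kt.
105 kt falls in the Category 3 band.

3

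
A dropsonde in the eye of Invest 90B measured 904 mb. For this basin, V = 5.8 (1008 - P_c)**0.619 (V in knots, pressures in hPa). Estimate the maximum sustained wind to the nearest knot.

ΔP = 1008 − 904 = 104 mb.
104^0.619 ≈ 17.723.
V ≈ 5.8 × 17.723 ≈ 102.8 kt.

103 kt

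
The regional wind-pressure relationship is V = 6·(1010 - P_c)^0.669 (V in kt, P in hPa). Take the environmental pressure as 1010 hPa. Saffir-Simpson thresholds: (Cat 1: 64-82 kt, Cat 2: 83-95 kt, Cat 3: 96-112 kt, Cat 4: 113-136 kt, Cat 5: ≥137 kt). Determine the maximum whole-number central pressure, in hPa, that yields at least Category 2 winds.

Category 2 begins at V = 83 kt.
Required ΔP = (83/6)^(1/0.669) = 13.833^1.495 ≈ 50.75 hPa.
P_c ≤ 1010 − 50.75 = 959.25, so the highest integer P_c is 959 hPa.

959 hPa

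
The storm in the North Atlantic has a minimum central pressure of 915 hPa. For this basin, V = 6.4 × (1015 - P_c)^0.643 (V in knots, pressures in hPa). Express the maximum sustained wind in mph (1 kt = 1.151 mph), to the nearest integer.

142 mph

ΔP = 1015 − 915 = 100 hPa.
V ≈ 6.4 × 100^0.643 = 6.4 × 19.320 ≈ 123.646 kt.
123.646 × 1.151 ≈ 142.32 mph → 142 mph.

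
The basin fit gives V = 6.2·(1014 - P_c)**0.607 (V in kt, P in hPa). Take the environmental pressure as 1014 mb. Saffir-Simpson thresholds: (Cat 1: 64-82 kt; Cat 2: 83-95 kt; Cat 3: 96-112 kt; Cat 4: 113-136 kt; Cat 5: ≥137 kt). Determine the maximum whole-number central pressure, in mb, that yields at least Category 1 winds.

Category 1 begins at V = 64 kt.
Required ΔP = (64/6.2)^(1/0.607) = 10.323^1.647 ≈ 46.79 mb.
P_c ≤ 1014 − 46.79 = 967.21, so the highest integer P_c is 967 mb.

967 mb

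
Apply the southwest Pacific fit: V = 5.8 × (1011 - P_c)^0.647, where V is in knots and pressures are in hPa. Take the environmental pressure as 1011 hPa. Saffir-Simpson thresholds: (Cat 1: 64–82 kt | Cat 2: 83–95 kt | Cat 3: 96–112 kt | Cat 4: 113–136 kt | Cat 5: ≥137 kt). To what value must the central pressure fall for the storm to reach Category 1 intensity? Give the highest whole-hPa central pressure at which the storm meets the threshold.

Category 1 begins at V = 64 kt.
Required ΔP = (64/5.8)^(1/0.647) = 11.034^1.546 ≈ 40.90 hPa.
P_c ≤ 1011 − 40.90 = 970.10, so the highest integer P_c is 970 hPa.

970 hPa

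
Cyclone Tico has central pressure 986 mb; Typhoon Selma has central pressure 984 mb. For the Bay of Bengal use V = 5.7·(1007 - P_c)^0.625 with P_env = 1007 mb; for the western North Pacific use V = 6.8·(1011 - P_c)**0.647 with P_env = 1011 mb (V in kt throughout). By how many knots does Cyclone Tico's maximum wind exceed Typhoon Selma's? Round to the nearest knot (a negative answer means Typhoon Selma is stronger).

-19 kt

Cyclone Tico: ΔP = 21; V ≈ 5.7 × 21^0.625 ≈ 38.22 kt.
Typhoon Selma: ΔP = 27; V ≈ 6.8 × 27^0.647 ≈ 57.36 kt.
Difference ≈ 38.22 − 57.36 = -19.14 → -19 kt.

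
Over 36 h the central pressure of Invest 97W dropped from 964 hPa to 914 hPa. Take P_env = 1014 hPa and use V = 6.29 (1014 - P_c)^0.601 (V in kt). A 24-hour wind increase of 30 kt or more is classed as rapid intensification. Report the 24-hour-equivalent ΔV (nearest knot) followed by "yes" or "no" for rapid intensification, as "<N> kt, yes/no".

V₁: ΔP = 50, V ≈ 6.29 × 50^0.601 ≈ 66.03 kt.
V₂: ΔP = 100, V ≈ 6.29 × 100^0.601 ≈ 100.15 kt.
ΔV over 36 h = 34.12 kt → 24 h equivalent = 34.12 × 24/36 ≈ 22.75 kt.
23 kt < 30 kt ⇒ not rapid intensification.

23 kt, no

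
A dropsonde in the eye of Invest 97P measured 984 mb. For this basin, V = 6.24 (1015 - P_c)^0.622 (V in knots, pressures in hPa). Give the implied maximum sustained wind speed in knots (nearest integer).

53 kt

ΔP = 1015 − 984 = 31 mb.
31^0.622 ≈ 8.465.
V ≈ 6.24 × 8.465 ≈ 52.8 kt.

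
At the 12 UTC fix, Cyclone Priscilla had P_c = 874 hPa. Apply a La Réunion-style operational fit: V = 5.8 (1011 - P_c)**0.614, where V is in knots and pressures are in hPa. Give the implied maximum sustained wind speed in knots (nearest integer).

119 kt

ΔP = 1011 − 874 = 137 hPa.
137^0.614 ≈ 20.509.
V ≈ 5.8 × 20.509 ≈ 119.0 kt.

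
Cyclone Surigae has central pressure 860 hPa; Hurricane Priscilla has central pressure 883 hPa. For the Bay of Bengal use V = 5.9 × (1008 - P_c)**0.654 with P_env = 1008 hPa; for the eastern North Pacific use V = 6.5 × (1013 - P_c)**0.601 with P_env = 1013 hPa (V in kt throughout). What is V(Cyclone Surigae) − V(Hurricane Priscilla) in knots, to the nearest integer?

34 kt

Cyclone Surigae: ΔP = 148; V ≈ 5.9 × 148^0.654 ≈ 154.95 kt.
Hurricane Priscilla: ΔP = 130; V ≈ 6.5 × 130^0.601 ≈ 121.17 kt.
Difference ≈ 154.95 − 121.17 = 33.78 → 34 kt.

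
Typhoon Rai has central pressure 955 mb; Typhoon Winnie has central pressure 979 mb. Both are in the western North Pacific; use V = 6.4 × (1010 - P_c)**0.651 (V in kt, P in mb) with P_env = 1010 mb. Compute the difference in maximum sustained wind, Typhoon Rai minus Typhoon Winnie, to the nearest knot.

27 kt

Typhoon Rai: ΔP = 55; V ≈ 6.4 × 55^0.651 ≈ 86.93 kt.
Typhoon Winnie: ΔP = 31; V ≈ 6.4 × 31^0.651 ≈ 59.85 kt.
Difference ≈ 86.93 − 59.85 = 27.08 → 27 kt.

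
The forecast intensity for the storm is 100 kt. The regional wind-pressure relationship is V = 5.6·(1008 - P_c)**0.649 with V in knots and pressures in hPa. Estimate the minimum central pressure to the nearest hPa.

ΔP = (V / 5.6)^(1/0.649) = (100/5.6)^1.541.
100/5.6 = 17.857; 17.857^1.541 ≈ 84.89 hPa.
P_c = 1008 − 84.89 = 923.11 ≈ 923 hPa.

923 hPa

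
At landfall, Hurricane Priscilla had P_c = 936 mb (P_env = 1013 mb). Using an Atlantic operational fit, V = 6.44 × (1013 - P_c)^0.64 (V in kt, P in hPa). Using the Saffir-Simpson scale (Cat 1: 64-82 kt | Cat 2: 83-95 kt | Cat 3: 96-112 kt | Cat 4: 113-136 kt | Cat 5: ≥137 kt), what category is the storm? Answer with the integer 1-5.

ΔP = 1013 − 936 = 77 mb.
V ≈ 6.44 × 77^0.64 = 6.44 × 16.12 ≈ 104 kt.
104 kt falls in the Category 3 band.

3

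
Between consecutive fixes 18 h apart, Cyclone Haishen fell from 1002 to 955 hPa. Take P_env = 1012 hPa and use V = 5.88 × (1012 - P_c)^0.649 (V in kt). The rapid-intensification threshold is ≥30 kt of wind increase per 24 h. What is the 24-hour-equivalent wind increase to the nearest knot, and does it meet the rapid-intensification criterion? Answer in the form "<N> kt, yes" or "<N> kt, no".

V₁: ΔP = 10, V ≈ 5.88 × 10^0.649 ≈ 26.20 kt.
V₂: ΔP = 57, V ≈ 5.88 × 57^0.649 ≈ 81.08 kt.
ΔV over 18 h = 54.88 kt → 24 h equivalent = 54.88 × 24/18 ≈ 73.17 kt.
73 kt ≥ 30 kt ⇒ rapid intensification.

73 kt, yes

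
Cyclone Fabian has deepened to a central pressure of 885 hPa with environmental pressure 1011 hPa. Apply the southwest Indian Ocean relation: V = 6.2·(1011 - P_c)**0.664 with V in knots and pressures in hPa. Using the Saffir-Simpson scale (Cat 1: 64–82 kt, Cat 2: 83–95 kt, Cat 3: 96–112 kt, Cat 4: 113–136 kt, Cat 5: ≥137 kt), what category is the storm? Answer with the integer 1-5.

ΔP = 1011 − 885 = 126 hPa.
V ≈ 6.2 × 126^0.664 = 6.2 × 24.81 ≈ 154 kt.
154 kt falls in the Category 5 band.

5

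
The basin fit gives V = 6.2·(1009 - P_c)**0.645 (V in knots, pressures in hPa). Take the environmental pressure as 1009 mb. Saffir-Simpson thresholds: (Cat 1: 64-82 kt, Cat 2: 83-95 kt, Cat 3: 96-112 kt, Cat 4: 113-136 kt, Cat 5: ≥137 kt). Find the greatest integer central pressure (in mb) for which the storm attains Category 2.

953 mb

Category 2 begins at V = 83 kt.
Required ΔP = (83/6.2)^(1/0.645) = 13.387^1.550 ≈ 55.82 mb.
P_c ≤ 1009 − 55.82 = 953.18, so the highest integer P_c is 953 mb.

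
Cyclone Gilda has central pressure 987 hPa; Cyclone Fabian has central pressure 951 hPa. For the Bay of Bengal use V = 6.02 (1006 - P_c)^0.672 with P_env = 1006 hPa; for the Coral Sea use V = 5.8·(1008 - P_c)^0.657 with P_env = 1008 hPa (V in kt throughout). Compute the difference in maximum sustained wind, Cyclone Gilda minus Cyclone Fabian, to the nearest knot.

-39 kt

Cyclone Gilda: ΔP = 19; V ≈ 6.02 × 19^0.672 ≈ 43.54 kt.
Cyclone Fabian: ΔP = 57; V ≈ 5.8 × 57^0.657 ≈ 82.61 kt.
Difference ≈ 43.54 − 82.61 = -39.07 → -39 kt.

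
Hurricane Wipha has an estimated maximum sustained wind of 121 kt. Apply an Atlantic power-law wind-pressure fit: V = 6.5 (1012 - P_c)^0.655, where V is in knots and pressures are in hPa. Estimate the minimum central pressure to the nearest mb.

ΔP = (V / 6.5)^(1/0.655) = (121/6.5)^1.527.
121/6.5 = 18.615; 18.615^1.527 ≈ 86.84 mb.
P_c = 1012 − 86.84 = 925.16 ≈ 925 mb.

925 mb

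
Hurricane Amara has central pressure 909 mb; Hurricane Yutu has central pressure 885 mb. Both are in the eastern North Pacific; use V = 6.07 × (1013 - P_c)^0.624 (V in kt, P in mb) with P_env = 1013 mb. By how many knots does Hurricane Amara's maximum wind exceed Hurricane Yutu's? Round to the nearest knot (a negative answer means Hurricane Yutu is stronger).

-15 kt

Hurricane Amara: ΔP = 104; V ≈ 6.07 × 104^0.624 ≈ 110.11 kt.
Hurricane Yutu: ΔP = 128; V ≈ 6.07 × 128^0.624 ≈ 125.34 kt.
Difference ≈ 110.11 − 125.34 = -15.23 → -15 kt.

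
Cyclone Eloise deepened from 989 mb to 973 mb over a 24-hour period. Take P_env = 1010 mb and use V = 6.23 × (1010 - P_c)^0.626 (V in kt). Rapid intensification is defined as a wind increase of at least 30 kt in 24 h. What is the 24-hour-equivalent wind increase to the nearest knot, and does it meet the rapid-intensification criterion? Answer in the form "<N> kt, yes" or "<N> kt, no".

18 kt, no

V₁: ΔP = 21, V ≈ 6.23 × 21^0.626 ≈ 41.90 kt.
V₂: ΔP = 37, V ≈ 6.23 × 37^0.626 ≈ 59.73 kt.
ΔV over 24 h = 17.83 kt → 24 h equivalent = 17.83 × 24/24 ≈ 17.83 kt.
18 kt < 30 kt ⇒ not rapid intensification.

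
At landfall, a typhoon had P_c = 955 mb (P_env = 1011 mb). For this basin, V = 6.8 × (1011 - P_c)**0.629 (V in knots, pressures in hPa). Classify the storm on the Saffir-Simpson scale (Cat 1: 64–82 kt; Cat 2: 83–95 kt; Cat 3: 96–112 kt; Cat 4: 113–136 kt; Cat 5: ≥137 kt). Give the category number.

2

ΔP = 1011 − 955 = 56 mb.
V ≈ 6.8 × 56^0.629 = 6.8 × 12.58 ≈ 86 kt.
86 kt falls in the Category 2 band.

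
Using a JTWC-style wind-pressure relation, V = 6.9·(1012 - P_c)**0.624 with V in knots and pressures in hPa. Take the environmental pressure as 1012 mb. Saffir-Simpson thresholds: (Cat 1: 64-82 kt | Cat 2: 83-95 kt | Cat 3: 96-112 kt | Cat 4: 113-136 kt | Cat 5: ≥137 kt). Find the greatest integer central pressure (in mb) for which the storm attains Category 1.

976 mb

Category 1 begins at V = 64 kt.
Required ΔP = (64/6.9)^(1/0.624) = 9.275^1.603 ≈ 35.50 mb.
P_c ≤ 1012 − 35.50 = 976.50, so the highest integer P_c is 976 mb.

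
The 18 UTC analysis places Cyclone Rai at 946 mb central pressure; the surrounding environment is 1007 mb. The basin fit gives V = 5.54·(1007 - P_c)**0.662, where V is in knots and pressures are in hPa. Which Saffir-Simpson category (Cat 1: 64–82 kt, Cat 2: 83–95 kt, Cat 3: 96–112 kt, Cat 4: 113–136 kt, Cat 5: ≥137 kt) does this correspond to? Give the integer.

ΔP = 1007 − 946 = 61 mb.
V ≈ 5.54 × 61^0.662 = 5.54 × 15.20 ≈ 84 kt.
84 kt falls in the Category 2 band.

2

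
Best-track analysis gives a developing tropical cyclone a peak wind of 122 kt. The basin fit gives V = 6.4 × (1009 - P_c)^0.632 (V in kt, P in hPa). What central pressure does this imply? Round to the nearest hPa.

ΔP = (V / 6.4)^(1/0.632) = (122/6.4)^1.582.
122/6.4 = 19.062; 19.062^1.582 ≈ 106.07 hPa.
P_c = 1009 − 106.07 = 902.93 ≈ 903 hPa.

903 hPa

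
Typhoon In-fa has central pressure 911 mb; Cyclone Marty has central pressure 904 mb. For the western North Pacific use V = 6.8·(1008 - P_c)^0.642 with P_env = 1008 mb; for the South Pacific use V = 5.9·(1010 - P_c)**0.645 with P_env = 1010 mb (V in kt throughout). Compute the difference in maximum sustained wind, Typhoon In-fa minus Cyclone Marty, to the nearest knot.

9 kt

Typhoon In-fa: ΔP = 97; V ≈ 6.8 × 97^0.642 ≈ 128.24 kt.
Cyclone Marty: ΔP = 106; V ≈ 5.9 × 106^0.645 ≈ 119.45 kt.
Difference ≈ 128.24 − 119.45 = 8.79 → 9 kt.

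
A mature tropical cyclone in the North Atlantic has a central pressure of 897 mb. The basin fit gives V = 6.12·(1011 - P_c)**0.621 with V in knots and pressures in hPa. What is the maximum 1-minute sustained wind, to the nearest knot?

ΔP = 1011 − 897 = 114 mb.
114^0.621 ≈ 18.938.
V ≈ 6.12 × 18.938 ≈ 115.9 kt.

116 kt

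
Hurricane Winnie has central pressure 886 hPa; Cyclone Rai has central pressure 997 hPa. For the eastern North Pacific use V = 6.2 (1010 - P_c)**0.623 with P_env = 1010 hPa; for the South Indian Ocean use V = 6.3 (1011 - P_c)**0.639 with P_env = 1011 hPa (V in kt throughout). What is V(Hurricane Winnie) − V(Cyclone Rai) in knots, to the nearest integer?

Hurricane Winnie: ΔP = 124; V ≈ 6.2 × 124^0.623 ≈ 124.91 kt.
Cyclone Rai: ΔP = 14; V ≈ 6.3 × 14^0.639 ≈ 34.02 kt.
Difference ≈ 124.91 − 34.02 = 90.89 → 91 kt.

91 kt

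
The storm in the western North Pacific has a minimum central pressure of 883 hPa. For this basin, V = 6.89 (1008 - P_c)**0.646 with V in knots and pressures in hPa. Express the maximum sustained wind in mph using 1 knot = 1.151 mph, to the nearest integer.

179 mph

ΔP = 1008 − 883 = 125 hPa.
V ≈ 6.89 × 125^0.646 = 6.89 × 22.626 ≈ 155.892 kt.
155.892 × 1.151 ≈ 179.43 mph → 179 mph.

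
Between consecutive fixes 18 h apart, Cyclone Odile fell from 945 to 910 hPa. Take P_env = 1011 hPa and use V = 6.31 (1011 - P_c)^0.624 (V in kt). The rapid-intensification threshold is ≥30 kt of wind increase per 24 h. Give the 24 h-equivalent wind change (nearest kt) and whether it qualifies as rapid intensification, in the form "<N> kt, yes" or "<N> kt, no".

35 kt, yes

V₁: ΔP = 66, V ≈ 6.31 × 66^0.624 ≈ 86.18 kt.
V₂: ΔP = 101, V ≈ 6.31 × 101^0.624 ≈ 112.39 kt.
ΔV over 18 h = 26.21 kt → 24 h equivalent = 26.21 × 24/18 ≈ 34.95 kt.
35 kt ≥ 30 kt ⇒ rapid intensification.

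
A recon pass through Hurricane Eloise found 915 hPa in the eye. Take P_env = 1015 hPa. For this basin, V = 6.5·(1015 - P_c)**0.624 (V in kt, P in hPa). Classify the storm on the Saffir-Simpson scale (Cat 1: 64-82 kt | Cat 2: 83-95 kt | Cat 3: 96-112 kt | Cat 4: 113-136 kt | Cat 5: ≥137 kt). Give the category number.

4

ΔP = 1015 − 915 = 100 hPa.
V ≈ 6.5 × 100^0.624 = 6.5 × 17.70 ≈ 115 kt.
115 kt falls in the Category 4 band.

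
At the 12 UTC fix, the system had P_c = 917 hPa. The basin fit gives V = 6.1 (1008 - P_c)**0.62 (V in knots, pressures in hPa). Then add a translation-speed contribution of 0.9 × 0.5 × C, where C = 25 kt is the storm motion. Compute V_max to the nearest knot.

ΔP = 1008 − 917 = 91 hPa.
91^0.62 ≈ 16.391.
V ≈ 6.1 × 16.391 ≈ 100.0 kt.
Translation term: 0.9 × 0.5 × 25 = 11.25 kt.
Corrected V ≈ 111.25 kt → 111 kt.

111 kt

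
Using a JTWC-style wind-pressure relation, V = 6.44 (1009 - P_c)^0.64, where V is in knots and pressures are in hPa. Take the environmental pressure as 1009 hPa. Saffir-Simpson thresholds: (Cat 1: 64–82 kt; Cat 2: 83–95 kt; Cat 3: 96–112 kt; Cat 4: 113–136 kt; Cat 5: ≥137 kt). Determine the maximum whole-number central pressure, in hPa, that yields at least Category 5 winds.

Category 5 begins at V = 137 kt.
Required ΔP = (137/6.44)^(1/0.64) = 21.273^1.562 ≈ 118.78 hPa.
P_c ≤ 1009 − 118.78 = 890.22, so the highest integer P_c is 890 hPa.

890 hPa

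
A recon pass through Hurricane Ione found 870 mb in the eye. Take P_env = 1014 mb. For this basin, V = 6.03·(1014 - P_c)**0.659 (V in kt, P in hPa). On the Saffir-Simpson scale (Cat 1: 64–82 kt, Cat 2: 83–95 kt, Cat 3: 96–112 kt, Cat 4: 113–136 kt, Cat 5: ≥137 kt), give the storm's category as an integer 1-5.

5

ΔP = 1014 − 870 = 144 mb.
V ≈ 6.03 × 144^0.659 = 6.03 × 26.45 ≈ 159 kt.
159 kt falls in the Category 5 band.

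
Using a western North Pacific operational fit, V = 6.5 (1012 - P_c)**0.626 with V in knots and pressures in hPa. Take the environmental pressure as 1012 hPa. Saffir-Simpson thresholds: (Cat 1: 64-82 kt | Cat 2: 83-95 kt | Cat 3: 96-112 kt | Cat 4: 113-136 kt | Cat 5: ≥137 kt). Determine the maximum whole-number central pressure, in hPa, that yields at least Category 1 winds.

973 hPa

Category 1 begins at V = 64 kt.
Required ΔP = (64/6.5)^(1/0.626) = 9.846^1.597 ≈ 38.61 hPa.
P_c ≤ 1012 − 38.61 = 973.39, so the highest integer P_c is 973 hPa.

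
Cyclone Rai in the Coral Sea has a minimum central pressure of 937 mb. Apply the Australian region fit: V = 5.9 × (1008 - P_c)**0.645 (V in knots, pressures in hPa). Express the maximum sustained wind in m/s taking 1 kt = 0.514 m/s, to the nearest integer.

47 m/s

ΔP = 1008 − 937 = 71 mb.
V ≈ 5.9 × 71^0.645 = 5.9 × 15.634 ≈ 92.239 kt.
92.239 × 0.514 ≈ 47.41 m/s → 47 m/s.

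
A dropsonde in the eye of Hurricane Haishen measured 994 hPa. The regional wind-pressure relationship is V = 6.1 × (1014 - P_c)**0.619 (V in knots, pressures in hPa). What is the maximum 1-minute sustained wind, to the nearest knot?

39 kt

ΔP = 1014 − 994 = 20 hPa.
20^0.619 ≈ 6.388.
V ≈ 6.1 × 6.388 ≈ 39.0 kt.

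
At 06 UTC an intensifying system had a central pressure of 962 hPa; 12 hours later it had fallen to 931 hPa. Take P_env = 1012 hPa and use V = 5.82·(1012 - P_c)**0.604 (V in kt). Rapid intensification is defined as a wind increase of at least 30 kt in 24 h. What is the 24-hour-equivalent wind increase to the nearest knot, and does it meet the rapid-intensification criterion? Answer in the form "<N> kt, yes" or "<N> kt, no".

42 kt, yes

V₁: ΔP = 50, V ≈ 5.82 × 50^0.604 ≈ 61.82 kt.
V₂: ΔP = 81, V ≈ 5.82 × 81^0.604 ≈ 82.73 kt.
ΔV over 12 h = 20.91 kt → 24 h equivalent = 20.91 × 24/12 ≈ 41.82 kt.
42 kt ≥ 30 kt ⇒ rapid intensification.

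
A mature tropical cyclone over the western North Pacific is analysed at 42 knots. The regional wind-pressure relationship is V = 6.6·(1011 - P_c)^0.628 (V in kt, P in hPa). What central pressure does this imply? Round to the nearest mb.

ΔP = (V / 6.6)^(1/0.628) = (42/6.6)^1.592.
42/6.6 = 6.364; 6.364^1.592 ≈ 19.05 mb.
P_c = 1011 − 19.05 = 991.95 ≈ 992 mb.

992 mb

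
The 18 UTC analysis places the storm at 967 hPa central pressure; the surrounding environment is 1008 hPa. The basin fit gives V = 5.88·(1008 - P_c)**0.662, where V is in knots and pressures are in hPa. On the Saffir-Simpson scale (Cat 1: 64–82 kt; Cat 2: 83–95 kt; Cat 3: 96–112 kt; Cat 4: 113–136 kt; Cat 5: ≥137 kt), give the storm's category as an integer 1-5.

ΔP = 1008 − 967 = 41 hPa.
V ≈ 5.88 × 41^0.662 = 5.88 × 11.69 ≈ 69 kt.
69 kt falls in the Category 1 band.

1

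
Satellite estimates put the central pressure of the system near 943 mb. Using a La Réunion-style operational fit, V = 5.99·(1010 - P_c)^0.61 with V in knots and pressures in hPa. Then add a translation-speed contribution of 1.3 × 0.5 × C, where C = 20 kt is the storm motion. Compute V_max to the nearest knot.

91 kt

ΔP = 1010 − 943 = 67 mb.
67^0.61 ≈ 12.999.
V ≈ 5.99 × 12.999 ≈ 77.9 kt.
Translation term: 1.3 × 0.5 × 20 = 13 kt.
Corrected V ≈ 90.9 kt → 91 kt.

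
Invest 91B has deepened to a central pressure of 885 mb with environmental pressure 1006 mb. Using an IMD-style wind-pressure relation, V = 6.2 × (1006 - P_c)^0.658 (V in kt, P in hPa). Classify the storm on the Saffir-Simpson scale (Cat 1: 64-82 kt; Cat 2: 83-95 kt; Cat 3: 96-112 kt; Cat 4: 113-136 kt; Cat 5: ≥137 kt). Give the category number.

5

ΔP = 1006 − 885 = 121 mb.
V ≈ 6.2 × 121^0.658 = 6.2 × 23.47 ≈ 146 kt.
146 kt falls in the Category 5 band.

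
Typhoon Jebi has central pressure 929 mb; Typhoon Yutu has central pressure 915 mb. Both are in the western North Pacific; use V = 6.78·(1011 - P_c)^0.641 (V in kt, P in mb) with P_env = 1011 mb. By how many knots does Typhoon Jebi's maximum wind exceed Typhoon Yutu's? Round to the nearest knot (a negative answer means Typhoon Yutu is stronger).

-12 kt

Typhoon Jebi: ΔP = 82; V ≈ 6.78 × 82^0.641 ≈ 114.28 kt.
Typhoon Yutu: ΔP = 96; V ≈ 6.78 × 96^0.641 ≈ 126.43 kt.
Difference ≈ 114.28 − 126.43 = -12.15 → -12 kt.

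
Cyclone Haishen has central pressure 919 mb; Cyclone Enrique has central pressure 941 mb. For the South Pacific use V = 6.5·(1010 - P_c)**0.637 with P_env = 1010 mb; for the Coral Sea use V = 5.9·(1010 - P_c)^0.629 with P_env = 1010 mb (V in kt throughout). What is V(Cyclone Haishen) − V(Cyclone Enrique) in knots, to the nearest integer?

Cyclone Haishen: ΔP = 91; V ≈ 6.5 × 91^0.637 ≈ 115.03 kt.
Cyclone Enrique: ΔP = 69; V ≈ 5.9 × 69^0.629 ≈ 84.62 kt.
Difference ≈ 115.03 − 84.62 = 30.41 → 30 kt.

30 kt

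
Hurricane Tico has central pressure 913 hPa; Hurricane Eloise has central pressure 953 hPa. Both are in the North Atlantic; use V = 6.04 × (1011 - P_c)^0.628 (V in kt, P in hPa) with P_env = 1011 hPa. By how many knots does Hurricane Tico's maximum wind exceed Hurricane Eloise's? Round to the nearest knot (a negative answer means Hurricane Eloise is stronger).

30 kt

Hurricane Tico: ΔP = 98; V ≈ 6.04 × 98^0.628 ≈ 107.53 kt.
Hurricane Eloise: ΔP = 58; V ≈ 6.04 × 58^0.628 ≈ 77.35 kt.
Difference ≈ 107.53 − 77.35 = 30.18 → 30 kt.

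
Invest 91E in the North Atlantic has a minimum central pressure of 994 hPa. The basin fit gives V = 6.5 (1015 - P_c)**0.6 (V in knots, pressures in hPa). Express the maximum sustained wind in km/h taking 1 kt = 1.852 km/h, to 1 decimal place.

ΔP = 1015 − 994 = 21 hPa.
V ≈ 6.5 × 21^0.6 = 6.5 × 6.213 ≈ 40.387 kt.
40.387 × 1.852 ≈ 74.80 km/h → 74.8 km/h.

74.8 km/h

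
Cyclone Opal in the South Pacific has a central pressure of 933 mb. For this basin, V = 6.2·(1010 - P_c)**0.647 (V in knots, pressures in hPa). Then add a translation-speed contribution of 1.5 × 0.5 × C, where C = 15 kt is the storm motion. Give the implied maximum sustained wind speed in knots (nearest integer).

114 kt

ΔP = 1010 − 933 = 77 mb.
77^0.647 ≈ 16.617.
V ≈ 6.2 × 16.617 ≈ 103.0 kt.
Translation term: 1.5 × 0.5 × 15 = 11.25 kt.
Corrected V ≈ 114.25 kt → 114 kt.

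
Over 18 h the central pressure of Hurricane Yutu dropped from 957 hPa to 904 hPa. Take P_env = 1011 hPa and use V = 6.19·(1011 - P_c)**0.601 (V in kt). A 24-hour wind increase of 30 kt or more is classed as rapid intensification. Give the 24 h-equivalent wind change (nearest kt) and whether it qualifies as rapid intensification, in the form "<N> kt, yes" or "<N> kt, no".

V₁: ΔP = 54, V ≈ 6.19 × 54^0.601 ≈ 68.05 kt.
V₂: ΔP = 107, V ≈ 6.19 × 107^0.601 ≈ 102.65 kt.
ΔV over 18 h = 34.60 kt → 24 h equivalent = 34.60 × 24/18 ≈ 46.13 kt.
46 kt ≥ 30 kt ⇒ rapid intensification.

46 kt, yes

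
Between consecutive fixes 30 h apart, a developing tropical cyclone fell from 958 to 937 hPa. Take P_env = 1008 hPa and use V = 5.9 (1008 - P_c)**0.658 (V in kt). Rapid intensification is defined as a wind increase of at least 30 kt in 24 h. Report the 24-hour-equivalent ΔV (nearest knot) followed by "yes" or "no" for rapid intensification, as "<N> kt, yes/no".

V₁: ΔP = 50, V ≈ 5.9 × 50^0.658 ≈ 77.41 kt.
V₂: ΔP = 71, V ≈ 5.9 × 71^0.658 ≈ 97.49 kt.
ΔV over 30 h = 20.08 kt → 24 h equivalent = 20.08 × 24/30 ≈ 16.06 kt.
16 kt < 30 kt ⇒ not rapid intensification.

16 kt, no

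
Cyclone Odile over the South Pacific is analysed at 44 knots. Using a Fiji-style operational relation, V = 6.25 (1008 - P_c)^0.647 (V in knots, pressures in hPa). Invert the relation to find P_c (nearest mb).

988 mb

ΔP = (V / 6.25)^(1/0.647) = (44/6.25)^1.546.
44/6.25 = 7.040; 7.040^1.546 ≈ 20.42 mb.
P_c = 1008 − 20.42 = 987.58 ≈ 988 mb.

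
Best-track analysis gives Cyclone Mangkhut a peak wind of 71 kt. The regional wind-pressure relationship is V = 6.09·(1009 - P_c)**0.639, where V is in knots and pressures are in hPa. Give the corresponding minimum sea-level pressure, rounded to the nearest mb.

962 mb

ΔP = (V / 6.09)^(1/0.639) = (71/6.09)^1.565.
71/6.09 = 11.658; 11.658^1.565 ≈ 46.69 mb.
P_c = 1009 − 46.69 = 962.31 ≈ 962 mb.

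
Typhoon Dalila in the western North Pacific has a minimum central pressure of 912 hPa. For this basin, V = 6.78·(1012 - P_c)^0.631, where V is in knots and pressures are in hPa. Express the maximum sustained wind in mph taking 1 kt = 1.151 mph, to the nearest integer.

ΔP = 1012 − 912 = 100 hPa.
V ≈ 6.78 × 100^0.631 = 6.78 × 18.281 ≈ 123.945 kt.
123.945 × 1.151 ≈ 142.66 mph → 143 mph.

143 mph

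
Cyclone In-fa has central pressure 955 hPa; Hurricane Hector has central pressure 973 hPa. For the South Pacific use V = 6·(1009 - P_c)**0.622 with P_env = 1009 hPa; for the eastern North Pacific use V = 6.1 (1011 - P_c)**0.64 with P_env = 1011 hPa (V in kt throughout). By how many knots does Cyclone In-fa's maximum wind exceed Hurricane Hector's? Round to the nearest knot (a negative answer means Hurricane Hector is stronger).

9 kt

Cyclone In-fa: ΔP = 54; V ≈ 6 × 54^0.622 ≈ 71.73 kt.
Hurricane Hector: ΔP = 38; V ≈ 6.1 × 38^0.64 ≈ 62.57 kt.
Difference ≈ 71.73 − 62.57 = 9.16 → 9 kt.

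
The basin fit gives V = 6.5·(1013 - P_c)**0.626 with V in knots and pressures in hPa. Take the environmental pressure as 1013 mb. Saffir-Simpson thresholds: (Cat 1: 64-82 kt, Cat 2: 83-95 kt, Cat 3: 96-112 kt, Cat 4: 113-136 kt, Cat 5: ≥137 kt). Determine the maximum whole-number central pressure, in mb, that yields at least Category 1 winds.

974 mb

Category 1 begins at V = 64 kt.
Required ΔP = (64/6.5)^(1/0.626) = 9.846^1.597 ≈ 38.61 mb.
P_c ≤ 1013 − 38.61 = 974.39, so the highest integer P_c is 974 mb.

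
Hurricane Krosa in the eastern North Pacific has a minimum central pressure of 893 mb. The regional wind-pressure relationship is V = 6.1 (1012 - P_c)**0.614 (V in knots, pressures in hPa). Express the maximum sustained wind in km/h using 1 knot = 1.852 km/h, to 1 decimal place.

212.5 km/h

ΔP = 1012 − 893 = 119 mb.
V ≈ 6.1 × 119^0.614 = 6.1 × 18.810 ≈ 114.740 kt.
114.740 × 1.852 ≈ 212.50 km/h → 212.5 km/h.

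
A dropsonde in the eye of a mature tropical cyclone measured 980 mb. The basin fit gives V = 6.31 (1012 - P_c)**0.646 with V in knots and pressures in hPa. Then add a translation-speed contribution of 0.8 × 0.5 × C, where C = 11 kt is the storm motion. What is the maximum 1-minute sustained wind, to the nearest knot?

64 kt

ΔP = 1012 − 980 = 32 mb.
32^0.646 ≈ 9.383.
V ≈ 6.31 × 9.383 ≈ 59.2 kt.
Translation term: 0.8 × 0.5 × 11 = 4.4 kt.
Corrected V ≈ 63.6 kt → 64 kt.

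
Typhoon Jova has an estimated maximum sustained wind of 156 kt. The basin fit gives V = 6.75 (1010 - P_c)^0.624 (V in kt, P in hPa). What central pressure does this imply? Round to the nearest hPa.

857 hPa

ΔP = (V / 6.75)^(1/0.624) = (156/6.75)^1.603.
156/6.75 = 23.111; 23.111^1.603 ≈ 153.32 hPa.
P_c = 1010 − 153.32 = 856.68 ≈ 857 hPa.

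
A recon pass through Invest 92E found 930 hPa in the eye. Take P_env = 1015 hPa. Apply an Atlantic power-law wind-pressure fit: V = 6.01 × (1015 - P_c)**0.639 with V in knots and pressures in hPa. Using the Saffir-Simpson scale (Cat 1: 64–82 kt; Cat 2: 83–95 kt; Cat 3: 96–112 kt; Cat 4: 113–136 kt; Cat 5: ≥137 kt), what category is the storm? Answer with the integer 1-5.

ΔP = 1015 − 930 = 85 hPa.
V ≈ 6.01 × 85^0.639 = 6.01 × 17.10 ≈ 103 kt.
103 kt falls in the Category 3 band.

3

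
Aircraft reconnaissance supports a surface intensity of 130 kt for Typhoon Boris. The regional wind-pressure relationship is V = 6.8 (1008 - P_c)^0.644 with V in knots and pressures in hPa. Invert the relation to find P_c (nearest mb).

910 mb

ΔP = (V / 6.8)^(1/0.644) = (130/6.8)^1.553.
130/6.8 = 19.118; 19.118^1.553 ≈ 97.68 mb.
P_c = 1008 − 97.68 = 910.32 ≈ 910 mb.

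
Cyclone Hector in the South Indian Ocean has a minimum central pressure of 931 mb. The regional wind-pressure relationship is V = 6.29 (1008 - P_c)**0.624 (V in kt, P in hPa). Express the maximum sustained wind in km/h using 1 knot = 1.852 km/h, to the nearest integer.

ΔP = 1008 − 931 = 77 mb.
V ≈ 6.29 × 77^0.624 = 6.29 × 15.037 ≈ 94.585 kt.
94.585 × 1.852 ≈ 175.17 km/h → 175 km/h.

175 km/h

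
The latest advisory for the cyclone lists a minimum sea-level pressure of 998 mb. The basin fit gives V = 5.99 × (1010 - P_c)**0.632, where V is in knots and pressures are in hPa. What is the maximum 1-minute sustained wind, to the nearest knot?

ΔP = 1010 − 998 = 12 mb.
12^0.632 ≈ 4.809.
V ≈ 5.99 × 4.809 ≈ 28.8 kt.

29 kt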